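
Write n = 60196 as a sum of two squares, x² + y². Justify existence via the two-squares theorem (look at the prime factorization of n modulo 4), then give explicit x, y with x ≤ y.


Step 1: Factor n = 60196 = 2^2 · 101 · 149.
Step 2: Check the mod-4 condition on each prime factor: 2 = 2 (special); 101 ≡ 1 (mod 4), exponent 1; 149 ≡ 1 (mod 4), exponent 1.
All primes ≡ 3 (mod 4) appear to even exponent (or don't appear), so by the two-squares theorem n IS expressible as a sum of two squares.
Step 3: Build a representation. Group n = k² · m with k = 2 and m = 101 · 149 = 15049 (a product of primes ≡ 1 (mod 4)); a representation of m scales to one of n via (k·x)² + (k·y)² = k²(x² + y²). Each prime p ≡ 1 (mod 4) is itself a sum of two squares; find a² by testing p − a² for a perfect square:
  101: 101 − 1² = 100 = 10² ⇒ 101 = 1² + 10².
  149: 149 − 1² = 148, 149 − 2² = 145, 149 − 3² = 140, 149 − 4² = 133, 149 − 5² = 124, 149 − 6² = 113, 149 − 7² = 100 = 10² ⇒ 149 = 7² + 10².
  Combine using the Brahmagupta–Fibonacci identity (a² + b²)(c² + d²) = (ac − bd)² + (ad + bc)² = (ac + bd)² + (ad − bc)²:
  101 · 149 = 15049: from (1² + 10²)(7² + 10²), take (1·7 − 10·10, 1·10 + 10·7) = (7 − 100, 10 + 70) = (-93, 80); dropping signs (only squares matter) gives (93, 80); check 93² + 80² = 8649 + 6400 = 15049 ✓.
  Scale by k = 2: (2·93, 2·80) = (186, 160).
Step 4: Order so x ≤ y and verify: 160² + 186² = 25600 + 34596 = 60196 = n. ✓

n = 60196 = 160² + 186² (one valid representation with x ≤ y).


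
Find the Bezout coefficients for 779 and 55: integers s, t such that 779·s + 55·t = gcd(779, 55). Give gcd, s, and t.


Euclidean algorithm on (779, 55) — divide until remainder is 0:
  779 = 14 · 55 + 9
  55 = 6 · 9 + 1
  9 = 9 · 1 + 0
gcd(779, 55) = 1.
Track Bezout coefficients alongside the remainders: start with r₀ = 779 = a·1 + b·0 (s = 1, t = 0) and r₁ = 55 = a·0 + b·1 (s = 0, t = 1); each new remainder r_{k+1} = r_{k-1} − q_k·r_k inherits s_{k+1} = s_{k-1} − q_k·s_k, t_{k+1} = t_{k-1} − q_k·t_k, so r_k = a·s_k + b·t_k at every step:
  q = 14: r = 9, s = 1 − 14·0 = 1, t = 0 − 14·1 = -14  (check: 779·1 + 55·(-14) = 9)
  q = 6: r = 1, s = 0 − 6·1 = -6, t = 1 − 6·(-14) = 85  (check: 779·(-6) + 55·85 = 1)
The row with r = 1 (the gcd) gives the Bezout coefficients s = -6, t = 85.
Result: 779 · (-6) + 55 · (85) = 1.

gcd(779, 55) = 1; s = -6, t = 85 (check: 779·(-6) + 55·85 = 1).


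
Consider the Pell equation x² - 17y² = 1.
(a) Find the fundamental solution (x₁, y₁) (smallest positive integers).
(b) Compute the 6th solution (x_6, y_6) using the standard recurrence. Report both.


Step 1: Find the fundamental solution (x₁, y₁) of x² - 17y² = 1.
  Expand √17 as a continued fraction. a₀ = ⌊√17⌋ = 4; iterate m_{k+1} = d_k·a_k − m_k, d_{k+1} = (17 − m_{k+1}²)/d_k, a_{k+1} = ⌊(a₀ + m_{k+1})/d_{k+1}⌋ (starting m₀ = 0, d₀ = 1), with convergents p_k = a_k·p_{k-1} + p_{k-2}, q_k = a_k·q_{k-1} + q_{k-2} (p₋₁ = 1, q₋₁ = 0):
  k = 0: a₀ = 4; p₀/q₀ = 4/1; p₀² − 17·q₀² = 16 − 17 = -1.
  k = 1: m = 4, d = 1, a = ⌊(4 + 4)/1⌋ = 8; p/q = (8·4 + 1)/(8·1 + 0) = 33/8; p² − 17·q² = 1089 − 1088 = 1.
  The first convergent with p² − 17·q² = 1 gives the fundamental solution (x₁, y₁) = (33, 8).
Step 2: Apply the recurrence (x_{n+1}, y_{n+1}) = (x₁x_n + 17y₁y_n, x₁y_n + y₁x_n) repeatedly.
  From (x_1, y_1) = (33, 8): x_2 = 33·33 + 17·8·8 = 2177; y_2 = 33·8 + 8·33 = 528.
  From (x_2, y_2) = (2177, 528): x_3 = 33·2177 + 17·8·528 = 143649; y_3 = 33·528 + 8·2177 = 34840.
  From (x_3, y_3) = (143649, 34840): x_4 = 33·143649 + 17·8·34840 = 9478657; y_4 = 33·34840 + 8·143649 = 2298912.
  From (x_4, y_4) = (9478657, 2298912): x_5 = 33·9478657 + 17·8·2298912 = 625447713; y_5 = 33·2298912 + 8·9478657 = 151693352.
  From (x_5, y_5) = (625447713, 151693352): x_6 = 33·625447713 + 17·8·151693352 = 41270070401; y_6 = 33·151693352 + 8·625447713 = 10009462320.
Step 3: Verify x_6² - 17·y_6² = 1703218710903496300801 - 1703218710903496300800 = 1 (should be 1). ✓

(x_1, y_1) = (33, 8); (x_6, y_6) = (41270070401, 10009462320).


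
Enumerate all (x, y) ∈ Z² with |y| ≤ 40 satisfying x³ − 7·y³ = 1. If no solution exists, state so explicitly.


The equation is x³ - 7y³ = 1. For fixed y, x³ = 7·y³ + 1, so a solution requires the RHS to be a perfect cube.
Strategy: iterate y from -40 to 40, compute RHS = 7·y³ + 1, and check whether it is a (positive or negative) perfect cube.
Check small values of y:
  y = 0: RHS = 1 = (1)³ ⇒ x = 1 works.
  y = 1: RHS = 8 = (2)³ ⇒ x = 2 works.
  y = -1: RHS = -6 is not a perfect cube.
  y = 2: RHS = 57 is not a perfect cube.
  y = -2: RHS = -55 is not a perfect cube.
  y = 3: RHS = 190 is not a perfect cube.
  y = -3: RHS = -188 is not a perfect cube.
Continuing the search up to |y| = 40 finds no further solutions beyond those listed.
Collected solutions: (1, 0), (2, 1).

Solutions (with |y| ≤ 40): (1, 0), (2, 1).


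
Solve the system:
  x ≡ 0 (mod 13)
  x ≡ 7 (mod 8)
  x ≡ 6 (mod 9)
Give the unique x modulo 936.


Moduli 13, 8, 9 are pairwise coprime; by CRT there is a unique solution modulo M = 13 · 8 · 9 = 936.
Solve pairwise, accumulating the modulus:
  Start with x ≡ 0 (mod 13).
  Combine with x ≡ 7 (mod 8): since gcd(13, 8) = 1, we get a unique residue mod 104.
    Write x = 0 + 13·t and substitute into x ≡ 7 (mod 8): 13·t ≡ 7 − 0 = 7 (mod 8).
    Reduce coefficients mod 8: 5·t ≡ 7 (mod 8).
    The inverse of 5 mod 8 is 5 (since 5·5 = 25 = 3·8 + 1), so t ≡ 5·7 = 35 ≡ 3 (mod 8).
    Then x = 0 + 13·3 = 39, valid modulo lcm(13, 8) = 104: x ≡ 39 (mod 104).
  Combine with x ≡ 6 (mod 9): since gcd(104, 9) = 1, we get a unique residue mod 936.
    Write x = 39 + 104·t and substitute into x ≡ 6 (mod 9): 104·t ≡ 6 − 39 = -33 (mod 9).
    Reduce coefficients mod 9: 5·t ≡ 3 (mod 9).
    The inverse of 5 mod 9 is 2 (since 5·2 = 10 = 1·9 + 1), so t ≡ 2·3 = 6 ≡ 6 (mod 9).
    Then x = 39 + 104·6 = 663, valid modulo lcm(104, 9) = 936: x ≡ 663 (mod 936).
Verify: 663 mod 13 = 0 ✓, 663 mod 8 = 7 ✓, 663 mod 9 = 6 ✓.

x ≡ 663 (mod 936).


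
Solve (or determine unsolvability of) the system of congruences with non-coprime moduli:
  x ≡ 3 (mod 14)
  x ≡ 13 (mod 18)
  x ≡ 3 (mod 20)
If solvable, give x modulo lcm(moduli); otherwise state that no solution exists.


Moduli 14, 18, 20 are not pairwise coprime, so CRT works modulo lcm(m_i) when all pairwise compatibility conditions hold.
Pairwise compatibility: gcd(m_i, m_j) must divide a_i - a_j for every pair.
Merge one congruence at a time:
  Start: x ≡ 3 (mod 14).
  Combine with x ≡ 13 (mod 18): gcd(14, 18) = 2; 13 - 3 = 10, which IS divisible by 2, so compatible.
    Write x = 3 + 14·t and substitute into x ≡ 13 (mod 18): 14·t ≡ 13 − 3 = 10 (mod 18).
    Divide the congruence (and modulus) by g = 2: 7·t ≡ 5 (mod 9).
    The inverse of 7 mod 9 is 4 (since 7·4 = 28 = 3·9 + 1), so t ≡ 4·5 = 20 ≡ 2 (mod 9).
    Then x = 3 + 14·2 = 31, valid modulo lcm(14, 18) = 126: x ≡ 31 (mod 126).
  Combine with x ≡ 3 (mod 20): gcd(126, 20) = 2; 3 - 31 = -28, which IS divisible by 2, so compatible.
    Write x = 31 + 126·t and substitute into x ≡ 3 (mod 20): 126·t ≡ 3 − 31 = -28 (mod 20).
    Divide the congruence (and modulus) by g = 2: 63·t ≡ -14 (mod 10).
    Reduce coefficients mod 10: 3·t ≡ 6 (mod 10).
    The inverse of 3 mod 10 is 7 (since 3·7 = 21 = 2·10 + 1), so t ≡ 7·6 = 42 ≡ 2 (mod 10).
    Then x = 31 + 126·2 = 283, valid modulo lcm(126, 20) = 1260: x ≡ 283 (mod 1260).
Verify: 283 mod 14 = 3, 283 mod 18 = 13, 283 mod 20 = 3.

x ≡ 283 (mod 1260).


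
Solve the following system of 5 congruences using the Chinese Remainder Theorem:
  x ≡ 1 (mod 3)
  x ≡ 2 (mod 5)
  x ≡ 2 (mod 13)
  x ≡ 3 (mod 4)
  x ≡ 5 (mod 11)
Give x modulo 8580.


Product of moduli M = 3 · 5 · 13 · 4 · 11 = 8580.
Merge one congruence at a time:
  Start: x ≡ 1 (mod 3).
  Combine with x ≡ 2 (mod 5); new modulus lcm = 15.
    Write x = 1 + 3·t and substitute into x ≡ 2 (mod 5): 3·t ≡ 2 − 1 = 1 (mod 5).
    The inverse of 3 mod 5 is 2 (since 3·2 = 6 = 1·5 + 1), so t ≡ 2·1 = 2 ≡ 2 (mod 5).
    Then x = 1 + 3·2 = 7, valid modulo lcm(3, 5) = 15: x ≡ 7 (mod 15).
  Combine with x ≡ 2 (mod 13); new modulus lcm = 195.
    Write x = 7 + 15·t and substitute into x ≡ 2 (mod 13): 15·t ≡ 2 − 7 = -5 (mod 13).
    Reduce coefficients mod 13: 2·t ≡ 8 (mod 13).
    The inverse of 2 mod 13 is 7 (since 2·7 = 14 = 1·13 + 1), so t ≡ 7·8 = 56 ≡ 4 (mod 13).
    Then x = 7 + 15·4 = 67, valid modulo lcm(15, 13) = 195: x ≡ 67 (mod 195).
  Combine with x ≡ 3 (mod 4); new modulus lcm = 780.
    Write x = 67 + 195·t and substitute into x ≡ 3 (mod 4): 195·t ≡ 3 − 67 = -64 (mod 4).
    Reduce coefficients mod 4: 3·t ≡ 0 (mod 4).
    The inverse of 3 mod 4 is 3 (since 3·3 = 9 = 2·4 + 1), so t ≡ 3·0 = 0 ≡ 0 (mod 4).
    Then x = 67 + 195·0 = 67, valid modulo lcm(195, 4) = 780: x ≡ 67 (mod 780).
  Combine with x ≡ 5 (mod 11); new modulus lcm = 8580.
    Write x = 67 + 780·t and substitute into x ≡ 5 (mod 11): 780·t ≡ 5 − 67 = -62 (mod 11).
    Reduce coefficients mod 11: 10·t ≡ 4 (mod 11).
    The inverse of 10 mod 11 is 10 (since 10·10 = 100 = 9·11 + 1), so t ≡ 10·4 = 40 ≡ 7 (mod 11).
    Then x = 67 + 780·7 = 5527, valid modulo lcm(780, 11) = 8580: x ≡ 5527 (mod 8580).
Verify against each original: 5527 mod 3 = 1, 5527 mod 5 = 2, 5527 mod 13 = 2, 5527 mod 4 = 3, 5527 mod 11 = 5.

x ≡ 5527 (mod 8580).


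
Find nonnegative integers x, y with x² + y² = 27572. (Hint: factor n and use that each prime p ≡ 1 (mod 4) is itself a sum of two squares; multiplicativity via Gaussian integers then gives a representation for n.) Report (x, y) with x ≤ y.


Step 1: Factor n = 27572 = 2^2 · 61 · 113.
Step 2: Check the mod-4 condition on each prime factor: 2 = 2 (special); 61 ≡ 1 (mod 4), exponent 1; 113 ≡ 1 (mod 4), exponent 1.
All primes ≡ 3 (mod 4) appear to even exponent (or don't appear), so by the two-squares theorem n IS expressible as a sum of two squares.
Step 3: Build a representation. Group n = k² · m with k = 2 and m = 61 · 113 = 6893 (a product of primes ≡ 1 (mod 4)); a representation of m scales to one of n via (k·x)² + (k·y)² = k²(x² + y²). Each prime p ≡ 1 (mod 4) is itself a sum of two squares; find a² by testing p − a² for a perfect square:
  61: 61 − 1² = 60, 61 − 2² = 57, 61 − 3² = 52, 61 − 4² = 45, 61 − 5² = 36 = 6² ⇒ 61 = 5² + 6².
  113: 113 − 1² = 112, 113 − 2² = 109, 113 − 3² = 104, 113 − 4² = 97, 113 − 5² = 88, 113 − 6² = 77, 113 − 7² = 64 = 8² ⇒ 113 = 7² + 8².
  Combine using the Brahmagupta–Fibonacci identity (a² + b²)(c² + d²) = (ac − bd)² + (ad + bc)² = (ac + bd)² + (ad − bc)²:
  61 · 113 = 6893: from (5² + 6²)(7² + 8²), take (5·7 − 6·8, 5·8 + 6·7) = (35 − 48, 40 + 42) = (-13, 82); dropping signs (only squares matter) gives (13, 82); check 13² + 82² = 169 + 6724 = 6893 ✓.
  Scale by k = 2: (2·13, 2·82) = (26, 164).
Step 4: Order so x ≤ y and verify: 26² + 164² = 676 + 26896 = 27572 = n. ✓

n = 27572 = 26² + 164² (one valid representation with x ≤ y).


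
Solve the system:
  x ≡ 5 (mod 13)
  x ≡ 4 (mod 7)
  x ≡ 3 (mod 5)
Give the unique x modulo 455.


Moduli 13, 7, 5 are pairwise coprime; by CRT there is a unique solution modulo M = 13 · 7 · 5 = 455.
Solve pairwise, accumulating the modulus:
  Start with x ≡ 5 (mod 13).
  Combine with x ≡ 4 (mod 7): since gcd(13, 7) = 1, we get a unique residue mod 91.
    Write x = 5 + 13·t and substitute into x ≡ 4 (mod 7): 13·t ≡ 4 − 5 = -1 (mod 7).
    Reduce coefficients mod 7: 6·t ≡ 6 (mod 7).
    The inverse of 6 mod 7 is 6 (since 6·6 = 36 = 5·7 + 1), so t ≡ 6·6 = 36 ≡ 1 (mod 7).
    Then x = 5 + 13·1 = 18, valid modulo lcm(13, 7) = 91: x ≡ 18 (mod 91).
  Combine with x ≡ 3 (mod 5): since gcd(91, 5) = 1, we get a unique residue mod 455.
    Write x = 18 + 91·t and substitute into x ≡ 3 (mod 5): 91·t ≡ 3 − 18 = -15 (mod 5).
    Reduce coefficients mod 5: 1·t ≡ 0 (mod 5).
    So t ≡ 0 (mod 5).
    Then x = 18 + 91·0 = 18, valid modulo lcm(91, 5) = 455: x ≡ 18 (mod 455).
Verify: 18 mod 13 = 5 ✓, 18 mod 7 = 4 ✓, 18 mod 5 = 3 ✓.

x ≡ 18 (mod 455).


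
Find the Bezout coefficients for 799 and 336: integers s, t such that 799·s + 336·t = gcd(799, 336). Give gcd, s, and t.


Euclidean algorithm on (799, 336) — divide until remainder is 0:
  799 = 2 · 336 + 127
  336 = 2 · 127 + 82
  127 = 1 · 82 + 45
  82 = 1 · 45 + 37
  45 = 1 · 37 + 8
  37 = 4 · 8 + 5
  8 = 1 · 5 + 3
  5 = 1 · 3 + 2
  3 = 1 · 2 + 1
  2 = 2 · 1 + 0
gcd(799, 336) = 1.
Track Bezout coefficients alongside the remainders: start with r₀ = 799 = a·1 + b·0 (s = 1, t = 0) and r₁ = 336 = a·0 + b·1 (s = 0, t = 1); each new remainder r_{k+1} = r_{k-1} − q_k·r_k inherits s_{k+1} = s_{k-1} − q_k·s_k, t_{k+1} = t_{k-1} − q_k·t_k, so r_k = a·s_k + b·t_k at every step:
  q = 2: r = 127, s = 1 − 2·0 = 1, t = 0 − 2·1 = -2  (check: 799·1 + 336·(-2) = 127)
  q = 2: r = 82, s = 0 − 2·1 = -2, t = 1 − 2·(-2) = 5  (check: 799·(-2) + 336·5 = 82)
  q = 1: r = 45, s = 1 − 1·(-2) = 3, t = -2 − 1·5 = -7  (check: 799·3 + 336·(-7) = 45)
  q = 1: r = 37, s = -2 − 1·3 = -5, t = 5 − 1·(-7) = 12  (check: 799·(-5) + 336·12 = 37)
  q = 1: r = 8, s = 3 − 1·(-5) = 8, t = -7 − 1·12 = -19  (check: 799·8 + 336·(-19) = 8)
  q = 4: r = 5, s = -5 − 4·8 = -37, t = 12 − 4·(-19) = 88  (check: 799·(-37) + 336·88 = 5)
  q = 1: r = 3, s = 8 − 1·(-37) = 45, t = -19 − 1·88 = -107  (check: 799·45 + 336·(-107) = 3)
  q = 1: r = 2, s = -37 − 1·45 = -82, t = 88 − 1·(-107) = 195  (check: 799·(-82) + 336·195 = 2)
  q = 1: r = 1, s = 45 − 1·(-82) = 127, t = -107 − 1·195 = -302  (check: 799·127 + 336·(-302) = 1)
The row with r = 1 (the gcd) gives the Bezout coefficients s = 127, t = -302.
Result: 799 · (127) + 336 · (-302) = 1.

gcd(799, 336) = 1; s = 127, t = -302 (check: 799·127 + 336·(-302) = 1).


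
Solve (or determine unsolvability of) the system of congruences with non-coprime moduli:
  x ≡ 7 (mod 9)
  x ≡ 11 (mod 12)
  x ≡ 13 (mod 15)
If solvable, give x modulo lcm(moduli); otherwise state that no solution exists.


Moduli 9, 12, 15 are not pairwise coprime, so CRT works modulo lcm(m_i) when all pairwise compatibility conditions hold.
Pairwise compatibility: gcd(m_i, m_j) must divide a_i - a_j for every pair.
Merge one congruence at a time:
  Start: x ≡ 7 (mod 9).
  Combine with x ≡ 11 (mod 12): gcd(9, 12) = 3, and 11 - 7 = 4 is NOT divisible by 3.
    ⇒ system is inconsistent (no integer solution).

No solution (the system is inconsistent).


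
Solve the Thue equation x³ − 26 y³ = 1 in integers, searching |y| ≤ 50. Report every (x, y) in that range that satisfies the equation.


The equation is x³ - 26y³ = 1. For fixed y, x³ = 26·y³ + 1, so a solution requires the RHS to be a perfect cube.
Strategy: iterate y from -50 to 50, compute RHS = 26·y³ + 1, and check whether it is a (positive or negative) perfect cube.
Check small values of y:
  y = 0: RHS = 1 = (1)³ ⇒ x = 1 works.
  y = 1: RHS = 27 = (3)³ ⇒ x = 3 works.
  y = -1: RHS = -25 is not a perfect cube.
  y = 2: RHS = 209 is not a perfect cube.
  y = -2: RHS = -207 is not a perfect cube.
  y = 3: RHS = 703 is not a perfect cube.
  y = -3: RHS = -701 is not a perfect cube.
Continuing the search up to |y| = 50 finds no further solutions beyond those listed.
Collected solutions: (1, 0), (3, 1).

Solutions (with |y| ≤ 50): (1, 0), (3, 1).


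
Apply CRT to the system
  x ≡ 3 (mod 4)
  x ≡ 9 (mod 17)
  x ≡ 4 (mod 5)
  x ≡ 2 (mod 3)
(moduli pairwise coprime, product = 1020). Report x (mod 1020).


Product of moduli M = 4 · 17 · 5 · 3 = 1020.
Merge one congruence at a time:
  Start: x ≡ 3 (mod 4).
  Combine with x ≡ 9 (mod 17); new modulus lcm = 68.
    Write x = 3 + 4·t and substitute into x ≡ 9 (mod 17): 4·t ≡ 9 − 3 = 6 (mod 17).
    The inverse of 4 mod 17 is 13 (since 4·13 = 52 = 3·17 + 1), so t ≡ 13·6 = 78 ≡ 10 (mod 17).
    Then x = 3 + 4·10 = 43, valid modulo lcm(4, 17) = 68: x ≡ 43 (mod 68).
  Combine with x ≡ 4 (mod 5); new modulus lcm = 340.
    Write x = 43 + 68·t and substitute into x ≡ 4 (mod 5): 68·t ≡ 4 − 43 = -39 (mod 5).
    Reduce coefficients mod 5: 3·t ≡ 1 (mod 5).
    The inverse of 3 mod 5 is 2 (since 3·2 = 6 = 1·5 + 1), so t ≡ 2·1 = 2 ≡ 2 (mod 5).
    Then x = 43 + 68·2 = 179, valid modulo lcm(68, 5) = 340: x ≡ 179 (mod 340).
  Combine with x ≡ 2 (mod 3); new modulus lcm = 1020.
    Write x = 179 + 340·t and substitute into x ≡ 2 (mod 3): 340·t ≡ 2 − 179 = -177 (mod 3).
    Reduce coefficients mod 3: 1·t ≡ 0 (mod 3).
    So t ≡ 0 (mod 3).
    Then x = 179 + 340·0 = 179, valid modulo lcm(340, 3) = 1020: x ≡ 179 (mod 1020).
Verify against each original: 179 mod 4 = 3, 179 mod 17 = 9, 179 mod 5 = 4, 179 mod 3 = 2.

x ≡ 179 (mod 1020).


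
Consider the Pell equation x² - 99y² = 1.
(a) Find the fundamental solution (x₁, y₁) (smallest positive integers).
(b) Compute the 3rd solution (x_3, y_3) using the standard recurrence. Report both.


Step 1: Find the fundamental solution (x₁, y₁) of x² - 99y² = 1.
  Expand √99 as a continued fraction. a₀ = ⌊√99⌋ = 9; iterate m_{k+1} = d_k·a_k − m_k, d_{k+1} = (99 − m_{k+1}²)/d_k, a_{k+1} = ⌊(a₀ + m_{k+1})/d_{k+1}⌋ (starting m₀ = 0, d₀ = 1), with convergents p_k = a_k·p_{k-1} + p_{k-2}, q_k = a_k·q_{k-1} + q_{k-2} (p₋₁ = 1, q₋₁ = 0):
  k = 0: a₀ = 9; p₀/q₀ = 9/1; p₀² − 99·q₀² = 81 − 99 = -18.
  k = 1: m = 9, d = 18, a = ⌊(9 + 9)/18⌋ = 1; p/q = (1·9 + 1)/(1·1 + 0) = 10/1; p² − 99·q² = 100 − 99 = 1.
  The first convergent with p² − 99·q² = 1 gives the fundamental solution (x₁, y₁) = (10, 1).
Step 2: Apply the recurrence (x_{n+1}, y_{n+1}) = (x₁x_n + 99y₁y_n, x₁y_n + y₁x_n) repeatedly.
  From (x_1, y_1) = (10, 1): x_2 = 10·10 + 99·1·1 = 199; y_2 = 10·1 + 1·10 = 20.
  From (x_2, y_2) = (199, 20): x_3 = 10·199 + 99·1·20 = 3970; y_3 = 10·20 + 1·199 = 399.
Step 3: Verify x_3² - 99·y_3² = 15760900 - 15760899 = 1 (should be 1). ✓

(x_1, y_1) = (10, 1); (x_3, y_3) = (3970, 399).


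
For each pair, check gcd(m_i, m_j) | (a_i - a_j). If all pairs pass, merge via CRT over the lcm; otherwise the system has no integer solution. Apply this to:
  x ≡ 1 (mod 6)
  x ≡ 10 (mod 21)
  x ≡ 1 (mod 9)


Moduli 6, 21, 9 are not pairwise coprime, so CRT works modulo lcm(m_i) when all pairwise compatibility conditions hold.
Pairwise compatibility: gcd(m_i, m_j) must divide a_i - a_j for every pair.
Merge one congruence at a time:
  Start: x ≡ 1 (mod 6).
  Combine with x ≡ 10 (mod 21): gcd(6, 21) = 3; 10 - 1 = 9, which IS divisible by 3, so compatible.
    Write x = 1 + 6·t and substitute into x ≡ 10 (mod 21): 6·t ≡ 10 − 1 = 9 (mod 21).
    Divide the congruence (and modulus) by g = 3: 2·t ≡ 3 (mod 7).
    The inverse of 2 mod 7 is 4 (since 2·4 = 8 = 1·7 + 1), so t ≡ 4·3 = 12 ≡ 5 (mod 7).
    Then x = 1 + 6·5 = 31, valid modulo lcm(6, 21) = 42: x ≡ 31 (mod 42).
  Combine with x ≡ 1 (mod 9): gcd(42, 9) = 3; 1 - 31 = -30, which IS divisible by 3, so compatible.
    Write x = 31 + 42·t and substitute into x ≡ 1 (mod 9): 42·t ≡ 1 − 31 = -30 (mod 9).
    Divide the congruence (and modulus) by g = 3: 14·t ≡ -10 (mod 3).
    Reduce coefficients mod 3: 2·t ≡ 2 (mod 3).
    The inverse of 2 mod 3 is 2 (since 2·2 = 4 = 1·3 + 1), so t ≡ 2·2 = 4 ≡ 1 (mod 3).
    Then x = 31 + 42·1 = 73, valid modulo lcm(42, 9) = 126: x ≡ 73 (mod 126).
Verify: 73 mod 6 = 1, 73 mod 21 = 10, 73 mod 9 = 1.

x ≡ 73 (mod 126).


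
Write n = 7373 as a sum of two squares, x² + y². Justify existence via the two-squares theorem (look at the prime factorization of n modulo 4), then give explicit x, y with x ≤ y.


Step 1: Factor n = 7373 = 73 · 101.
Step 2: Check the mod-4 condition on each prime factor: 73 ≡ 1 (mod 4), exponent 1; 101 ≡ 1 (mod 4), exponent 1.
All primes ≡ 3 (mod 4) appear to even exponent (or don't appear), so by the two-squares theorem n IS expressible as a sum of two squares.
Step 3: Build a representation. Here n = 73 · 101 is a product of primes ≡ 1 (mod 4). Each prime p ≡ 1 (mod 4) is itself a sum of two squares; find a² by testing p − a² for a perfect square:
  73: 73 − 1² = 72, 73 − 2² = 69, 73 − 3² = 64 = 8² ⇒ 73 = 3² + 8².
  101: 101 − 1² = 100 = 10² ⇒ 101 = 1² + 10².
  Combine using the Brahmagupta–Fibonacci identity (a² + b²)(c² + d²) = (ac − bd)² + (ad + bc)² = (ac + bd)² + (ad − bc)²:
  73 · 101 = 7373: from (3² + 8²)(1² + 10²), take (3·1 − 8·10, 3·10 + 8·1) = (3 − 80, 30 + 8) = (-77, 38); dropping signs (only squares matter) gives (77, 38); check 77² + 38² = 5929 + 1444 = 7373 ✓.
Step 4: Order so x ≤ y and verify: 38² + 77² = 1444 + 5929 = 7373 = n. ✓

n = 7373 = 38² + 77² (one valid representation with x ≤ y).


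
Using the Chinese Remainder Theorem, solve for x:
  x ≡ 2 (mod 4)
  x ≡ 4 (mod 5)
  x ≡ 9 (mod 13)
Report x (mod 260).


Moduli 4, 5, 13 are pairwise coprime; by CRT there is a unique solution modulo M = 4 · 5 · 13 = 260.
Solve pairwise, accumulating the modulus:
  Start with x ≡ 2 (mod 4).
  Combine with x ≡ 4 (mod 5): since gcd(4, 5) = 1, we get a unique residue mod 20.
    Write x = 2 + 4·t and substitute into x ≡ 4 (mod 5): 4·t ≡ 4 − 2 = 2 (mod 5).
    The inverse of 4 mod 5 is 4 (since 4·4 = 16 = 3·5 + 1), so t ≡ 4·2 = 8 ≡ 3 (mod 5).
    Then x = 2 + 4·3 = 14, valid modulo lcm(4, 5) = 20: x ≡ 14 (mod 20).
  Combine with x ≡ 9 (mod 13): since gcd(20, 13) = 1, we get a unique residue mod 260.
    Write x = 14 + 20·t and substitute into x ≡ 9 (mod 13): 20·t ≡ 9 − 14 = -5 (mod 13).
    Reduce coefficients mod 13: 7·t ≡ 8 (mod 13).
    The inverse of 7 mod 13 is 2 (since 7·2 = 14 = 1·13 + 1), so t ≡ 2·8 = 16 ≡ 3 (mod 13).
    Then x = 14 + 20·3 = 74, valid modulo lcm(20, 13) = 260: x ≡ 74 (mod 260).
Verify: 74 mod 4 = 2 ✓, 74 mod 5 = 4 ✓, 74 mod 13 = 9 ✓.

x ≡ 74 (mod 260).


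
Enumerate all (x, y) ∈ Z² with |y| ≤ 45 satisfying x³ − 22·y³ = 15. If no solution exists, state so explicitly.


The equation is x³ - 22y³ = 15. For fixed y, x³ = 22·y³ + 15, so a solution requires the RHS to be a perfect cube.
Strategy: iterate y from -45 to 45, compute RHS = 22·y³ + 15, and check whether it is a (positive or negative) perfect cube.
Check small values of y:
  y = 0: RHS = 15 is not a perfect cube.
  y = 1: RHS = 37 is not a perfect cube.
  y = -1: RHS = -7 is not a perfect cube.
  y = 2: RHS = 191 is not a perfect cube.
  y = -2: RHS = -161 is not a perfect cube.
  y = 3: RHS = 609 is not a perfect cube.
  y = -3: RHS = -579 is not a perfect cube.
Continuing the search up to |y| = 45 finds no solutions either.
No (x, y) in the scanned range satisfies the equation.

No integer solutions with |y| ≤ 45.


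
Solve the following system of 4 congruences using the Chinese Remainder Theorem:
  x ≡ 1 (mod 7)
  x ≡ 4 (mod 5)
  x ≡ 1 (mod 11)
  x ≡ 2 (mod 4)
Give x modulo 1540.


Product of moduli M = 7 · 5 · 11 · 4 = 1540.
Merge one congruence at a time:
  Start: x ≡ 1 (mod 7).
  Combine with x ≡ 4 (mod 5); new modulus lcm = 35.
    Write x = 1 + 7·t and substitute into x ≡ 4 (mod 5): 7·t ≡ 4 − 1 = 3 (mod 5).
    Reduce coefficients mod 5: 2·t ≡ 3 (mod 5).
    The inverse of 2 mod 5 is 3 (since 2·3 = 6 = 1·5 + 1), so t ≡ 3·3 = 9 ≡ 4 (mod 5).
    Then x = 1 + 7·4 = 29, valid modulo lcm(7, 5) = 35: x ≡ 29 (mod 35).
  Combine with x ≡ 1 (mod 11); new modulus lcm = 385.
    Write x = 29 + 35·t and substitute into x ≡ 1 (mod 11): 35·t ≡ 1 − 29 = -28 (mod 11).
    Reduce coefficients mod 11: 2·t ≡ 5 (mod 11).
    The inverse of 2 mod 11 is 6 (since 2·6 = 12 = 1·11 + 1), so t ≡ 6·5 = 30 ≡ 8 (mod 11).
    Then x = 29 + 35·8 = 309, valid modulo lcm(35, 11) = 385: x ≡ 309 (mod 385).
  Combine with x ≡ 2 (mod 4); new modulus lcm = 1540.
    Write x = 309 + 385·t and substitute into x ≡ 2 (mod 4): 385·t ≡ 2 − 309 = -307 (mod 4).
    Reduce coefficients mod 4: 1·t ≡ 1 (mod 4).
    So t ≡ 1 (mod 4).
    Then x = 309 + 385·1 = 694, valid modulo lcm(385, 4) = 1540: x ≡ 694 (mod 1540).
Verify against each original: 694 mod 7 = 1, 694 mod 5 = 4, 694 mod 11 = 1, 694 mod 4 = 2.

x ≡ 694 (mod 1540).


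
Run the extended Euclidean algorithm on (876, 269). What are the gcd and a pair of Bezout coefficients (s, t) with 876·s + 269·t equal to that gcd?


Euclidean algorithm on (876, 269) — divide until remainder is 0:
  876 = 3 · 269 + 69
  269 = 3 · 69 + 62
  69 = 1 · 62 + 7
  62 = 8 · 7 + 6
  7 = 1 · 6 + 1
  6 = 6 · 1 + 0
gcd(876, 269) = 1.
Track Bezout coefficients alongside the remainders: start with r₀ = 876 = a·1 + b·0 (s = 1, t = 0) and r₁ = 269 = a·0 + b·1 (s = 0, t = 1); each new remainder r_{k+1} = r_{k-1} − q_k·r_k inherits s_{k+1} = s_{k-1} − q_k·s_k, t_{k+1} = t_{k-1} − q_k·t_k, so r_k = a·s_k + b·t_k at every step:
  q = 3: r = 69, s = 1 − 3·0 = 1, t = 0 − 3·1 = -3  (check: 876·1 + 269·(-3) = 69)
  q = 3: r = 62, s = 0 − 3·1 = -3, t = 1 − 3·(-3) = 10  (check: 876·(-3) + 269·10 = 62)
  q = 1: r = 7, s = 1 − 1·(-3) = 4, t = -3 − 1·10 = -13  (check: 876·4 + 269·(-13) = 7)
  q = 8: r = 6, s = -3 − 8·4 = -35, t = 10 − 8·(-13) = 114  (check: 876·(-35) + 269·114 = 6)
  q = 1: r = 1, s = 4 − 1·(-35) = 39, t = -13 − 1·114 = -127  (check: 876·39 + 269·(-127) = 1)
The row with r = 1 (the gcd) gives the Bezout coefficients s = 39, t = -127.
Result: 876 · (39) + 269 · (-127) = 1.

gcd(876, 269) = 1; s = 39, t = -127 (check: 876·39 + 269·(-127) = 1).


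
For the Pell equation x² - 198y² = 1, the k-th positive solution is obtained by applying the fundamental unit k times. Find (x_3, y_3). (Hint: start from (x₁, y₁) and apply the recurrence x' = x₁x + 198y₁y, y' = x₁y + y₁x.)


Step 1: Find the fundamental solution (x₁, y₁) of x² - 198y² = 1.
  Expand √198 as a continued fraction. a₀ = ⌊√198⌋ = 14; iterate m_{k+1} = d_k·a_k − m_k, d_{k+1} = (198 − m_{k+1}²)/d_k, a_{k+1} = ⌊(a₀ + m_{k+1})/d_{k+1}⌋ (starting m₀ = 0, d₀ = 1), with convergents p_k = a_k·p_{k-1} + p_{k-2}, q_k = a_k·q_{k-1} + q_{k-2} (p₋₁ = 1, q₋₁ = 0):
  k = 0: a₀ = 14; p₀/q₀ = 14/1; p₀² − 198·q₀² = 196 − 198 = -2.
  k = 1: m = 14, d = 2, a = ⌊(14 + 14)/2⌋ = 14; p/q = (14·14 + 1)/(14·1 + 0) = 197/14; p² − 198·q² = 38809 − 38808 = 1.
  The first convergent with p² − 198·q² = 1 gives the fundamental solution (x₁, y₁) = (197, 14).
Step 2: Apply the recurrence (x_{n+1}, y_{n+1}) = (x₁x_n + 198y₁y_n, x₁y_n + y₁x_n) repeatedly.
  From (x_1, y_1) = (197, 14): x_2 = 197·197 + 198·14·14 = 77617; y_2 = 197·14 + 14·197 = 5516.
  From (x_2, y_2) = (77617, 5516): x_3 = 197·77617 + 198·14·5516 = 30580901; y_3 = 197·5516 + 14·77617 = 2173290.
Step 3: Verify x_3² - 198·y_3² = 935191505971801 - 935191505971800 = 1 (should be 1). ✓

(x_1, y_1) = (197, 14); (x_3, y_3) = (30580901, 2173290).


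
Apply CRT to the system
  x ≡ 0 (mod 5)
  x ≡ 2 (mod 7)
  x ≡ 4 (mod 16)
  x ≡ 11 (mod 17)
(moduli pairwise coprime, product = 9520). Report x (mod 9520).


Product of moduli M = 5 · 7 · 16 · 17 = 9520.
Merge one congruence at a time:
  Start: x ≡ 0 (mod 5).
  Combine with x ≡ 2 (mod 7); new modulus lcm = 35.
    Write x = 0 + 5·t and substitute into x ≡ 2 (mod 7): 5·t ≡ 2 − 0 = 2 (mod 7).
    The inverse of 5 mod 7 is 3 (since 5·3 = 15 = 2·7 + 1), so t ≡ 3·2 = 6 ≡ 6 (mod 7).
    Then x = 0 + 5·6 = 30, valid modulo lcm(5, 7) = 35: x ≡ 30 (mod 35).
  Combine with x ≡ 4 (mod 16); new modulus lcm = 560.
    Write x = 30 + 35·t and substitute into x ≡ 4 (mod 16): 35·t ≡ 4 − 30 = -26 (mod 16).
    Reduce coefficients mod 16: 3·t ≡ 6 (mod 16).
    The inverse of 3 mod 16 is 11 (since 3·11 = 33 = 2·16 + 1), so t ≡ 11·6 = 66 ≡ 2 (mod 16).
    Then x = 30 + 35·2 = 100, valid modulo lcm(35, 16) = 560: x ≡ 100 (mod 560).
  Combine with x ≡ 11 (mod 17); new modulus lcm = 9520.
    Write x = 100 + 560·t and substitute into x ≡ 11 (mod 17): 560·t ≡ 11 − 100 = -89 (mod 17).
    Reduce coefficients mod 17: 16·t ≡ 13 (mod 17).
    The inverse of 16 mod 17 is 16 (since 16·16 = 256 = 15·17 + 1), so t ≡ 16·13 = 208 ≡ 4 (mod 17).
    Then x = 100 + 560·4 = 2340, valid modulo lcm(560, 17) = 9520: x ≡ 2340 (mod 9520).
Verify against each original: 2340 mod 5 = 0, 2340 mod 7 = 2, 2340 mod 16 = 4, 2340 mod 17 = 11.

x ≡ 2340 (mod 9520).


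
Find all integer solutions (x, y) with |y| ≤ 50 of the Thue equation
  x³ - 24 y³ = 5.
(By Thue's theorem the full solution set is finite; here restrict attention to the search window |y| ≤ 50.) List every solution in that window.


The equation is x³ - 24y³ = 5. For fixed y, x³ = 24·y³ + 5, so a solution requires the RHS to be a perfect cube.
Strategy: iterate y from -50 to 50, compute RHS = 24·y³ + 5, and check whether it is a (positive or negative) perfect cube.
Check small values of y:
  y = 0: RHS = 5 is not a perfect cube.
  y = 1: RHS = 29 is not a perfect cube.
  y = -1: RHS = -19 is not a perfect cube.
  y = 2: RHS = 197 is not a perfect cube.
  y = -2: RHS = -187 is not a perfect cube.
  y = 3: RHS = 653 is not a perfect cube.
  y = -3: RHS = -643 is not a perfect cube.
Continuing the search up to |y| = 50 finds no solutions either.
No (x, y) in the scanned range satisfies the equation.

No integer solutions with |y| ≤ 50.


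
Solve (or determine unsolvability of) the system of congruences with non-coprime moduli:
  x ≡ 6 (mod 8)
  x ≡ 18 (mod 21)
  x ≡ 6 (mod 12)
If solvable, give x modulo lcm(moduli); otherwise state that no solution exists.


Moduli 8, 21, 12 are not pairwise coprime, so CRT works modulo lcm(m_i) when all pairwise compatibility conditions hold.
Pairwise compatibility: gcd(m_i, m_j) must divide a_i - a_j for every pair.
Merge one congruence at a time:
  Start: x ≡ 6 (mod 8).
  Combine with x ≡ 18 (mod 21): gcd(8, 21) = 1; 18 - 6 = 12, which IS divisible by 1, so compatible.
    Write x = 6 + 8·t and substitute into x ≡ 18 (mod 21): 8·t ≡ 18 − 6 = 12 (mod 21).
    The inverse of 8 mod 21 is 8 (since 8·8 = 64 = 3·21 + 1), so t ≡ 8·12 = 96 ≡ 12 (mod 21).
    Then x = 6 + 8·12 = 102, valid modulo lcm(8, 21) = 168: x ≡ 102 (mod 168).
  Combine with x ≡ 6 (mod 12): gcd(168, 12) = 12; 6 - 102 = -96, which IS divisible by 12, so compatible.
    Write x = 102 + 168·t and substitute into x ≡ 6 (mod 12): 168·t ≡ 6 − 102 = -96 (mod 12).
    Divide the congruence (and modulus) by g = 12: 14·t ≡ -8 (mod 1).
    Modulo 1 every t works; take t = 0.
    Then x = 102 + 168·0 = 102, valid modulo lcm(168, 12) = 168: x ≡ 102 (mod 168).
Verify: 102 mod 8 = 6, 102 mod 21 = 18, 102 mod 12 = 6.

x ≡ 102 (mod 168).


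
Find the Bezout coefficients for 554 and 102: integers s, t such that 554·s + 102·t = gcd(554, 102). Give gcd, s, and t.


Euclidean algorithm on (554, 102) — divide until remainder is 0:
  554 = 5 · 102 + 44
  102 = 2 · 44 + 14
  44 = 3 · 14 + 2
  14 = 7 · 2 + 0
gcd(554, 102) = 2.
Track Bezout coefficients alongside the remainders: start with r₀ = 554 = a·1 + b·0 (s = 1, t = 0) and r₁ = 102 = a·0 + b·1 (s = 0, t = 1); each new remainder r_{k+1} = r_{k-1} − q_k·r_k inherits s_{k+1} = s_{k-1} − q_k·s_k, t_{k+1} = t_{k-1} − q_k·t_k, so r_k = a·s_k + b·t_k at every step:
  q = 5: r = 44, s = 1 − 5·0 = 1, t = 0 − 5·1 = -5  (check: 554·1 + 102·(-5) = 44)
  q = 2: r = 14, s = 0 − 2·1 = -2, t = 1 − 2·(-5) = 11  (check: 554·(-2) + 102·11 = 14)
  q = 3: r = 2, s = 1 − 3·(-2) = 7, t = -5 − 3·11 = -38  (check: 554·7 + 102·(-38) = 2)
The row with r = 2 (the gcd) gives the Bezout coefficients s = 7, t = -38.
Result: 554 · (7) + 102 · (-38) = 2.

gcd(554, 102) = 2; s = 7, t = -38 (check: 554·7 + 102·(-38) = 2).


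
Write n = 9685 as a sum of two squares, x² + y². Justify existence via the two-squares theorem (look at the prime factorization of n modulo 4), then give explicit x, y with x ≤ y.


Step 1: Factor n = 9685 = 5 · 13 · 149.
Step 2: Check the mod-4 condition on each prime factor: 5 ≡ 1 (mod 4), exponent 1; 13 ≡ 1 (mod 4), exponent 1; 149 ≡ 1 (mod 4), exponent 1.
All primes ≡ 3 (mod 4) appear to even exponent (or don't appear), so by the two-squares theorem n IS expressible as a sum of two squares.
Step 3: Build a representation. Here n = 5 · 13 · 149 is a product of primes ≡ 1 (mod 4). Each prime p ≡ 1 (mod 4) is itself a sum of two squares; find a² by testing p − a² for a perfect square:
  5: 5 − 1² = 4 = 2² ⇒ 5 = 1² + 2².
  13: 13 − 1² = 12, 13 − 2² = 9 = 3² ⇒ 13 = 2² + 3².
  149: 149 − 1² = 148, 149 − 2² = 145, 149 − 3² = 140, 149 − 4² = 133, 149 − 5² = 124, 149 − 6² = 113, 149 − 7² = 100 = 10² ⇒ 149 = 7² + 10².
  Combine using the Brahmagupta–Fibonacci identity (a² + b²)(c² + d²) = (ac − bd)² + (ad + bc)² = (ac + bd)² + (ad − bc)²:
  5 · 13 = 65: from (1² + 2²)(2² + 3²), take (1·2 − 2·3, 1·3 + 2·2) = (2 − 6, 3 + 4) = (-4, 7); dropping signs (only squares matter) gives (4, 7); check 4² + 7² = 16 + 49 = 65 ✓.
  65 · 149 = 9685: from (4² + 7²)(7² + 10²), take (4·7 − 7·10, 4·10 + 7·7) = (28 − 70, 40 + 49) = (-42, 89); dropping signs (only squares matter) gives (42, 89); check 42² + 89² = 1764 + 7921 = 9685 ✓.
Step 4: Order so x ≤ y and verify: 42² + 89² = 1764 + 7921 = 9685 = n. ✓

n = 9685 = 42² + 89² (one valid representation with x ≤ y).


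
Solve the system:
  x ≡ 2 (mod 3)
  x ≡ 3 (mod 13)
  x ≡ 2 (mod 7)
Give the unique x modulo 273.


Moduli 3, 13, 7 are pairwise coprime; by CRT there is a unique solution modulo M = 3 · 13 · 7 = 273.
Solve pairwise, accumulating the modulus:
  Start with x ≡ 2 (mod 3).
  Combine with x ≡ 3 (mod 13): since gcd(3, 13) = 1, we get a unique residue mod 39.
    Write x = 2 + 3·t and substitute into x ≡ 3 (mod 13): 3·t ≡ 3 − 2 = 1 (mod 13).
    The inverse of 3 mod 13 is 9 (since 3·9 = 27 = 2·13 + 1), so t ≡ 9·1 = 9 ≡ 9 (mod 13).
    Then x = 2 + 3·9 = 29, valid modulo lcm(3, 13) = 39: x ≡ 29 (mod 39).
  Combine with x ≡ 2 (mod 7): since gcd(39, 7) = 1, we get a unique residue mod 273.
    Write x = 29 + 39·t and substitute into x ≡ 2 (mod 7): 39·t ≡ 2 − 29 = -27 (mod 7).
    Reduce coefficients mod 7: 4·t ≡ 1 (mod 7).
    The inverse of 4 mod 7 is 2 (since 4·2 = 8 = 1·7 + 1), so t ≡ 2·1 = 2 ≡ 2 (mod 7).
    Then x = 29 + 39·2 = 107, valid modulo lcm(39, 7) = 273: x ≡ 107 (mod 273).
Verify: 107 mod 3 = 2 ✓, 107 mod 13 = 3 ✓, 107 mod 7 = 2 ✓.

x ≡ 107 (mod 273).


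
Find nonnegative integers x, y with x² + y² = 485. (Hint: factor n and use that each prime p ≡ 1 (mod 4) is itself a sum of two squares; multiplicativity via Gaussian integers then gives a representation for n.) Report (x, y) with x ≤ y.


Step 1: Factor n = 485 = 5 · 97.
Step 2: Check the mod-4 condition on each prime factor: 5 ≡ 1 (mod 4), exponent 1; 97 ≡ 1 (mod 4), exponent 1.
All primes ≡ 3 (mod 4) appear to even exponent (or don't appear), so by the two-squares theorem n IS expressible as a sum of two squares.
Step 3: Build a representation. Here n = 5 · 97 is a product of primes ≡ 1 (mod 4). Each prime p ≡ 1 (mod 4) is itself a sum of two squares; find a² by testing p − a² for a perfect square:
  5: 5 − 1² = 4 = 2² ⇒ 5 = 1² + 2².
  97: 97 − 1² = 96, 97 − 2² = 93, 97 − 3² = 88, 97 − 4² = 81 = 9² ⇒ 97 = 4² + 9².
  Combine using the Brahmagupta–Fibonacci identity (a² + b²)(c² + d²) = (ac − bd)² + (ad + bc)² = (ac + bd)² + (ad − bc)²:
  5 · 97 = 485: from (1² + 2²)(4² + 9²), take (1·4 − 2·9, 1·9 + 2·4) = (4 − 18, 9 + 8) = (-14, 17); dropping signs (only squares matter) gives (14, 17); check 14² + 17² = 196 + 289 = 485 ✓.
Step 4: Order so x ≤ y and verify: 14² + 17² = 196 + 289 = 485 = n. ✓

n = 485 = 14² + 17² (one valid representation with x ≤ y).


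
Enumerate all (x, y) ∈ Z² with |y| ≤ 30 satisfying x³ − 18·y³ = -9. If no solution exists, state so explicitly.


The equation is x³ - 18y³ = -9. For fixed y, x³ = 18·y³ − 9, so a solution requires the RHS to be a perfect cube.
Strategy: iterate y from -30 to 30, compute RHS = 18·y³ − 9, and check whether it is a (positive or negative) perfect cube.
Check small values of y:
  y = 0: RHS = -9 is not a perfect cube.
  y = 1: RHS = 9 is not a perfect cube.
  y = -1: RHS = -27 = (-3)³ ⇒ x = -3 works.
  y = 2: RHS = 135 is not a perfect cube.
  y = -2: RHS = -153 is not a perfect cube.
  y = 3: RHS = 477 is not a perfect cube.
  y = -3: RHS = -495 is not a perfect cube.
Continuing the search up to |y| = 30 finds no further solutions beyond those listed.
Collected solutions: (-3, -1).

Solutions (with |y| ≤ 30): (-3, -1).


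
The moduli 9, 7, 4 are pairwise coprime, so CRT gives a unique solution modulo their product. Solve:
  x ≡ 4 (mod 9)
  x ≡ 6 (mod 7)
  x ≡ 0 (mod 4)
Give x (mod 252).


Moduli 9, 7, 4 are pairwise coprime; by CRT there is a unique solution modulo M = 9 · 7 · 4 = 252.
Solve pairwise, accumulating the modulus:
  Start with x ≡ 4 (mod 9).
  Combine with x ≡ 6 (mod 7): since gcd(9, 7) = 1, we get a unique residue mod 63.
    Write x = 4 + 9·t and substitute into x ≡ 6 (mod 7): 9·t ≡ 6 − 4 = 2 (mod 7).
    Reduce coefficients mod 7: 2·t ≡ 2 (mod 7).
    The inverse of 2 mod 7 is 4 (since 2·4 = 8 = 1·7 + 1), so t ≡ 4·2 = 8 ≡ 1 (mod 7).
    Then x = 4 + 9·1 = 13, valid modulo lcm(9, 7) = 63: x ≡ 13 (mod 63).
  Combine with x ≡ 0 (mod 4): since gcd(63, 4) = 1, we get a unique residue mod 252.
    Write x = 13 + 63·t and substitute into x ≡ 0 (mod 4): 63·t ≡ 0 − 13 = -13 (mod 4).
    Reduce coefficients mod 4: 3·t ≡ 3 (mod 4).
    The inverse of 3 mod 4 is 3 (since 3·3 = 9 = 2·4 + 1), so t ≡ 3·3 = 9 ≡ 1 (mod 4).
    Then x = 13 + 63·1 = 76, valid modulo lcm(63, 4) = 252: x ≡ 76 (mod 252).
Verify: 76 mod 9 = 4 ✓, 76 mod 7 = 6 ✓, 76 mod 4 = 0 ✓.

x ≡ 76 (mod 252).


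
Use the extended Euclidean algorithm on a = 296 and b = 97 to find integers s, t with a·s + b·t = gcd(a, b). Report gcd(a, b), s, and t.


Euclidean algorithm on (296, 97) — divide until remainder is 0:
  296 = 3 · 97 + 5
  97 = 19 · 5 + 2
  5 = 2 · 2 + 1
  2 = 2 · 1 + 0
gcd(296, 97) = 1.
Track Bezout coefficients alongside the remainders: start with r₀ = 296 = a·1 + b·0 (s = 1, t = 0) and r₁ = 97 = a·0 + b·1 (s = 0, t = 1); each new remainder r_{k+1} = r_{k-1} − q_k·r_k inherits s_{k+1} = s_{k-1} − q_k·s_k, t_{k+1} = t_{k-1} − q_k·t_k, so r_k = a·s_k + b·t_k at every step:
  q = 3: r = 5, s = 1 − 3·0 = 1, t = 0 − 3·1 = -3  (check: 296·1 + 97·(-3) = 5)
  q = 19: r = 2, s = 0 − 19·1 = -19, t = 1 − 19·(-3) = 58  (check: 296·(-19) + 97·58 = 2)
  q = 2: r = 1, s = 1 − 2·(-19) = 39, t = -3 − 2·58 = -119  (check: 296·39 + 97·(-119) = 1)
The row with r = 1 (the gcd) gives the Bezout coefficients s = 39, t = -119.
Result: 296 · (39) + 97 · (-119) = 1.

gcd(296, 97) = 1; s = 39, t = -119 (check: 296·39 + 97·(-119) = 1).


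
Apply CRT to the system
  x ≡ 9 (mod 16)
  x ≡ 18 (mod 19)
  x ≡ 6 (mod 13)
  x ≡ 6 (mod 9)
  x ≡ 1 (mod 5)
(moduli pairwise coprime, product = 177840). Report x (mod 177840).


Product of moduli M = 16 · 19 · 13 · 9 · 5 = 177840.
Merge one congruence at a time:
  Start: x ≡ 9 (mod 16).
  Combine with x ≡ 18 (mod 19); new modulus lcm = 304.
    Write x = 9 + 16·t and substitute into x ≡ 18 (mod 19): 16·t ≡ 18 − 9 = 9 (mod 19).
    The inverse of 16 mod 19 is 6 (since 16·6 = 96 = 5·19 + 1), so t ≡ 6·9 = 54 ≡ 16 (mod 19).
    Then x = 9 + 16·16 = 265, valid modulo lcm(16, 19) = 304: x ≡ 265 (mod 304).
  Combine with x ≡ 6 (mod 13); new modulus lcm = 3952.
    Write x = 265 + 304·t and substitute into x ≡ 6 (mod 13): 304·t ≡ 6 − 265 = -259 (mod 13).
    Reduce coefficients mod 13: 5·t ≡ 1 (mod 13).
    The inverse of 5 mod 13 is 8 (since 5·8 = 40 = 3·13 + 1), so t ≡ 8·1 = 8 ≡ 8 (mod 13).
    Then x = 265 + 304·8 = 2697, valid modulo lcm(304, 13) = 3952: x ≡ 2697 (mod 3952).
  Combine with x ≡ 6 (mod 9); new modulus lcm = 35568.
    Write x = 2697 + 3952·t and substitute into x ≡ 6 (mod 9): 3952·t ≡ 6 − 2697 = -2691 (mod 9).
    Reduce coefficients mod 9: 1·t ≡ 0 (mod 9).
    So t ≡ 0 (mod 9).
    Then x = 2697 + 3952·0 = 2697, valid modulo lcm(3952, 9) = 35568: x ≡ 2697 (mod 35568).
  Combine with x ≡ 1 (mod 5); new modulus lcm = 177840.
    Write x = 2697 + 35568·t and substitute into x ≡ 1 (mod 5): 35568·t ≡ 1 − 2697 = -2696 (mod 5).
    Reduce coefficients mod 5: 3·t ≡ 4 (mod 5).
    The inverse of 3 mod 5 is 2 (since 3·2 = 6 = 1·5 + 1), so t ≡ 2·4 = 8 ≡ 3 (mod 5).
    Then x = 2697 + 35568·3 = 109401, valid modulo lcm(35568, 5) = 177840: x ≡ 109401 (mod 177840).
Verify against each original: 109401 mod 16 = 9, 109401 mod 19 = 18, 109401 mod 13 = 6, 109401 mod 9 = 6, 109401 mod 5 = 1.

x ≡ 109401 (mod 177840).
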